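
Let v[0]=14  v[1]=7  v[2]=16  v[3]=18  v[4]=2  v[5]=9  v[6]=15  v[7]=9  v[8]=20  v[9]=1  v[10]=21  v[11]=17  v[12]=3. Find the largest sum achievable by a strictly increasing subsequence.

89

Let S[i] be the best sum of a strictly increasing subsequence ending at i:
i:      0  1  2  3  4  5  6  7  8  9 10 11 12
v[i]:  14  7 16 18  2  9 15  9 20  1 21 17  3
S:     14  7 30 48  2 16 31 16 68  1 89 48  5
Maximum is 89 (e.g. 14 + 16 + 18 + 20 + 21).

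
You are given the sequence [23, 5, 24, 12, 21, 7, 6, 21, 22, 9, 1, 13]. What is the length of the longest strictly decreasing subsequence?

Let dp[i] be the longest strictly decreasing subsequence ending at i:
i:      1  2  3  4  5  6  7  8  9 10 11 12
a[i]:  23  5 24 12 21  7  6 21 22  9  1 13
dp:     1  2  1  2  2  3  4  2  2  3  5  3
Maximum is 5.

5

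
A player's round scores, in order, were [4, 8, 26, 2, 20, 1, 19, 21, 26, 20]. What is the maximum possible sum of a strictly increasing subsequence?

79

Let S[i] be the best sum of a strictly increasing subsequence ending at i:
i:      1  2  3  4  5  6  7  8  9 10
a[i]:   4  8 26  2 20  1 19 21 26 20
S:      4 12 38  2 32  1 31 53 79 51
Maximum is 79 (e.g. 4 + 8 + 20 + 21 + 26).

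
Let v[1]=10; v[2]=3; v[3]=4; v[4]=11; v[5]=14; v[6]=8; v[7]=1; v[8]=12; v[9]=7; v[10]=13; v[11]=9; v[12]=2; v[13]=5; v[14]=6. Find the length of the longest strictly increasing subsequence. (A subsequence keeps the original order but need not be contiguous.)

5

Let dp[i] be the length of the longest such subsequence ending at index i:
i:      1  2  3  4  5  6  7  8  9 10 11 12 13 14
v[i]:  10  3  4 11 14  8  1 12  7 13  9  2  5  6
dp:     1  1  2  3  4  3  1  4  3  5  4  2  3  4
Maximum dp value is 5.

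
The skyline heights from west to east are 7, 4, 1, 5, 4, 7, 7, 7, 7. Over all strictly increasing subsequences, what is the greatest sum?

Let S[i] be the best sum of a strictly increasing subsequence ending at i:
i:      1  2  3  4  5  6  7  8  9
a[i]:   7  4  1  5  4  7  7  7  7
S:      7  4  1  9  5 16 16 16 16
Maximum is 16 (e.g. 4 + 5 + 7).

16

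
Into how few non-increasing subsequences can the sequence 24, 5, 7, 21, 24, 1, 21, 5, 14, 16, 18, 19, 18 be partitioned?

6

Place each on the leftmost legal pile:
24 → new pile 1 (tops now [24])
5 → pile 1 (tops now [5])
7 → new pile 2 (tops now [5, 7])
21 → new pile 3 (tops now [5, 7, 21])
24 → new pile 4 (tops now [5, 7, 21, 24])
1 → pile 1 (tops now [1, 7, 21, 24])
21 → pile 3 (tops now [1, 7, 21, 24])
5 → pile 2 (tops now [1, 5, 21, 24])
14 → pile 3 (tops now [1, 5, 14, 24])
16 → pile 4 (tops now [1, 5, 14, 16])
18 → new pile 5 (tops now [1, 5, 14, 16, 18])
19 → new pile 6 (tops now [1, 5, 14, 16, 18, 19])
18 → pile 5 (tops now [1, 5, 14, 16, 18, 19])
Six piles.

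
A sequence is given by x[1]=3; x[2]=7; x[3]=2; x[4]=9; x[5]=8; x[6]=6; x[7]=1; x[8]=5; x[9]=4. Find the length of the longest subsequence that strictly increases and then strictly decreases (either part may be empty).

inc[i] = longest strictly increasing subsequence ending at i; dec[i] = longest strictly decreasing subsequence starting at i:
i:     1 2 3 4 5 6 7 8 9
x[i]:  3 7 2 9 8 6 1 5 4
inc:   1 2 1 3 3 2 1 2 2
dec:   3 4 2 5 4 3 1 2 1
Best peak at i=4 (value 9): inc=3, dec=5, length 3+5−1 = 7.

7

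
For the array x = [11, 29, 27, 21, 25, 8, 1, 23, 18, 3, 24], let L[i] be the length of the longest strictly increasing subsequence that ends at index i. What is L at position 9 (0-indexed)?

2

dp[i] = 1 + max{dp[j] : j<i, x[j]<x[i]} (or 1 if no such j):
i:      0  1  2  3  4  5  6  7  8  9 10
x[i]:  11 29 27 21 25  8  1 23 18  3 24
dp:     1  2  2  2  3  1  1  3  2  2  4
At index 9 the value is 2.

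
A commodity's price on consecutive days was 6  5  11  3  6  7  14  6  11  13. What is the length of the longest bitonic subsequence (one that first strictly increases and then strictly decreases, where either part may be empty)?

inc[i] = longest strictly increasing subsequence ending at i; dec[i] = longest strictly decreasing subsequence starting at i:
i:      1  2  3  4  5  6  7  8  9 10
a[i]:   6  5 11  3  6  7 14  6 11 13
inc:    1  1  2  1  2  3  4  2  4  5
dec:    3  2  3  1  1  2  2  1  1  1
Best peak at i=7 (value 14): inc=4, dec=2, length 4+2−1 = 5.

5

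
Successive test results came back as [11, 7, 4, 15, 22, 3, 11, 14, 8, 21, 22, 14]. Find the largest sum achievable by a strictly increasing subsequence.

Let S[i] be the best sum of a strictly increasing subsequence ending at i:
i:      1  2  3  4  5  6  7  8  9 10 11 12
a[i]:  11  7  4 15 22  3 11 14  8 21 22 14
S:     11  7  4 26 48  3 18 32 15 53 75 32
Maximum is 75 (e.g. 7 + 11 + 14 + 21 + 22).

75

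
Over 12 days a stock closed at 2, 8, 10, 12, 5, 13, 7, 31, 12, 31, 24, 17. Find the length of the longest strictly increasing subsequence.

Let dp[i] be the length of the longest such subsequence ending at index i:
i:      1  2  3  4  5  6  7  8  9 10 11 12
a[i]:   2  8 10 12  5 13  7 31 12 31 24 17
dp:     1  2  3  4  2  5  3  6  4  6  6  6
Maximum dp value is 6.

6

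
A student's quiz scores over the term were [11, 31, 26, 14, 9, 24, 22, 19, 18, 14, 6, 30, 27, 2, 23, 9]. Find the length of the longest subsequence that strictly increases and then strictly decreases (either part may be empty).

10

inc[i] = longest strictly increasing subsequence ending at i; dec[i] = longest strictly decreasing subsequence starting at i:
i:      1  2  3  4  5  6  7  8  9 10 11 12 13 14 15 16
a[i]:  11 31 26 14  9 24 22 19 18 14  6 30 27  2 23  9
inc:    1  2  2  2  1  3  3  3  3  2  1  4  4  1  4  2
dec:    4  9  8  4  3  7  6  5  4  3  2  4  3  1  2  1
Best peak at i=2 (value 31): inc=2, dec=9, length 2+9−1 = 10.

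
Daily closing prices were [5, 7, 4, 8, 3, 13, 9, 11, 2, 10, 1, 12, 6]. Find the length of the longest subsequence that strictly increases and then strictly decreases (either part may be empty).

inc[i] = longest strictly increasing subsequence ending at i; dec[i] = longest strictly decreasing subsequence starting at i:
i:      1  2  3  4  5  6  7  8  9 10 11 12 13
a[i]:   5  7  4  8  3 13  9 11  2 10  1 12  6
inc:    1  2  1  3  1  4  4  5  1  5  1  6  2
dec:    5  5  4  4  3  4  3  3  2  2  1  2  1
Best peak at i=6 (value 13): inc=4, dec=4, length 4+4−1 = 7.

7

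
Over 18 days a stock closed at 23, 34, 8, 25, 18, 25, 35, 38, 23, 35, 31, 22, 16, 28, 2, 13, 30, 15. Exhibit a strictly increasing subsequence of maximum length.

8, 18, 25, 35, 38

Patience tails give the LIS length; then backtrack through the dp parents:
23 → extends → [23]
34 → extends → [23, 34]
8 → replaces 23 → [8, 34]
25 → replaces 34 → [8, 25]
18 → replaces 25 → [8, 18]
25 → extends → [8, 18, 25]
35 → extends → [8, 18, 25, 35]
38 → extends → [8, 18, 25, 35, 38]
23 → replaces 25 → [8, 18, 23, 35, 38]
35 → already a tail → [8, 18, 23, 35, 38]
31 → replaces 35 → [8, 18, 23, 31, 38]
22 → replaces 23 → [8, 18, 22, 31, 38]
16 → replaces 18 → [8, 16, 22, 31, 38]
28 → replaces 31 → [8, 16, 22, 28, 38]
2 → replaces 8 → [2, 16, 22, 28, 38]
13 → replaces 16 → [2, 13, 22, 28, 38]
30 → replaces 38 → [2, 13, 22, 28, 30]
15 → replaces 22 → [2, 13, 15, 28, 30]
Length 5; one witness is 8, 18, 25, 35, 38.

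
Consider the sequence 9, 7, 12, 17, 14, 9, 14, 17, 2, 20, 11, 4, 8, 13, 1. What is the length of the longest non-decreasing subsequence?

6

Track the smallest tail for each achievable length (allowing ties):
9 → extends → [9]
7 → replaces 9 → [7]
12 → extends → [7, 12]
17 → extends → [7, 12, 17]
14 → replaces 17 → [7, 12, 14]
9 → replaces 12 → [7, 9, 14]
14 → extends → [7, 9, 14, 14]
17 → extends → [7, 9, 14, 14, 17]
2 → replaces 7 → [2, 9, 14, 14, 17]
20 → extends → [2, 9, 14, 14, 17, 20]
11 → replaces 14 → [2, 9, 11, 14, 17, 20]
4 → replaces 9 → [2, 4, 11, 14, 17, 20]
8 → replaces 11 → [2, 4, 8, 14, 17, 20]
13 → replaces 14 → [2, 4, 8, 13, 17, 20]
1 → replaces 2 → [1, 4, 8, 13, 17, 20]
Six tails, so the longest non-decreasing subsequence has length 6 (e.g. 9, 12, 14, 14, 17, 20).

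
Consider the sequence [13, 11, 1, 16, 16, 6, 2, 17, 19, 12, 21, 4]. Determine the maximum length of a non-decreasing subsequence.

6

Track the smallest tail for each achievable length (allowing ties):
13 → extends → [13]
11 → replaces 13 → [11]
1 → replaces 11 → [1]
16 → extends → [1, 16]
16 → extends → [1, 16, 16]
6 → replaces 16 → [1, 6, 16]
2 → replaces 6 → [1, 2, 16]
17 → extends → [1, 2, 16, 17]
19 → extends → [1, 2, 16, 17, 19]
12 → replaces 16 → [1, 2, 12, 17, 19]
21 → extends → [1, 2, 12, 17, 19, 21]
4 → replaces 12 → [1, 2, 4, 17, 19, 21]
Six tails, so the longest non-decreasing subsequence has length 6 (e.g. 13, 16, 16, 17, 19, 21).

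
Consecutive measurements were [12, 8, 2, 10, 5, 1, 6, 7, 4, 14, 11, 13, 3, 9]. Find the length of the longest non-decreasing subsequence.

Track the smallest tail for each achievable length (allowing ties):
12 → extends → [12]
8 → replaces 12 → [8]
2 → replaces 8 → [2]
10 → extends → [2, 10]
5 → replaces 10 → [2, 5]
1 → replaces 2 → [1, 5]
6 → extends → [1, 5, 6]
7 → extends → [1, 5, 6, 7]
4 → replaces 5 → [1, 4, 6, 7]
14 → extends → [1, 4, 6, 7, 14]
11 → replaces 14 → [1, 4, 6, 7, 11]
13 → extends → [1, 4, 6, 7, 11, 13]
3 → replaces 4 → [1, 3, 6, 7, 11, 13]
9 → replaces 11 → [1, 3, 6, 7, 9, 13]
Six tails, so the longest non-decreasing subsequence has length 6 (e.g. 2, 5, 6, 7, 11, 13).

6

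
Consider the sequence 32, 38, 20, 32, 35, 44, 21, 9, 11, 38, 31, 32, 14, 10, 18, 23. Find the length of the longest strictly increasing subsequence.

Track the smallest tail for each achievable length (strict):
32 → extends → [32]
38 → extends → [32, 38]
20 → replaces 32 → [20, 38]
32 → replaces 38 → [20, 32]
35 → extends → [20, 32, 35]
44 → extends → [20, 32, 35, 44]
21 → replaces 32 → [20, 21, 35, 44]
9 → replaces 20 → [9, 21, 35, 44]
11 → replaces 21 → [9, 11, 35, 44]
38 → replaces 44 → [9, 11, 35, 38]
31 → replaces 35 → [9, 11, 31, 38]
32 → replaces 38 → [9, 11, 31, 32]
14 → replaces 31 → [9, 11, 14, 32]
10 → replaces 11 → [9, 10, 14, 32]
18 → replaces 32 → [9, 10, 14, 18]
23 → extends → [9, 10, 14, 18, 23]
Five tails, so the longest strictly increasing subsequence has length 5 (e.g. 9, 11, 14, 18, 23).

5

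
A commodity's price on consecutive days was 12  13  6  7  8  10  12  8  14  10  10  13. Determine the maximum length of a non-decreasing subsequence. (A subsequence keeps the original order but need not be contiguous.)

Let dp[i] be the length of the longest such subsequence ending at index i:
i:      1  2  3  4  5  6  7  8  9 10 11 12
a[i]:  12 13  6  7  8 10 12  8 14 10 10 13
dp:     1  2  1  2  3  4  5  4  6  5  6  7
Maximum dp value is 7.

7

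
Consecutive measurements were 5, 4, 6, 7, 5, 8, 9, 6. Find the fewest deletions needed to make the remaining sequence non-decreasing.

3

Fewest deletions = n − (longest non-decreasing subsequence).
Patience tails:
5 → extends → [5]
4 → replaces 5 → [4]
6 → extends → [4, 6]
7 → extends → [4, 6, 7]
5 → replaces 6 → [4, 5, 7]
8 → extends → [4, 5, 7, 8]
9 → extends → [4, 5, 7, 8, 9]
6 → replaces 7 → [4, 5, 6, 8, 9]
Longest non-decreasing subsequence has length 5, so deletions = 8 − 5 = 3.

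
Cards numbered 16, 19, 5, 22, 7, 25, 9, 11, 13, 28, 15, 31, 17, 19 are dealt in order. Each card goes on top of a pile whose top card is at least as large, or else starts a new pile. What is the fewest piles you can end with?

The minimum number of non-increasing subsequences covering a sequence equals the length of its longest strictly increasing subsequence.
LIS length is 8 (e.g. 5, 7, 9, 11, 13, 15, 17, 19), so 8 piles are needed.

8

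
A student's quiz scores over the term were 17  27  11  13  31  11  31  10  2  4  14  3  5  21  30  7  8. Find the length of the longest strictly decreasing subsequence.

6

Let dp[i] be the longest strictly decreasing subsequence ending at i:
i:      1  2  3  4  5  6  7  8  9 10 11 12 13 14 15 16 17
a[i]:  17 27 11 13 31 11 31 10  2  4 14  3  5 21 30  7  8
dp:     1  1  2  2  1  3  1  4  5  5  2  6  5  2  2  5  5
Maximum is 6.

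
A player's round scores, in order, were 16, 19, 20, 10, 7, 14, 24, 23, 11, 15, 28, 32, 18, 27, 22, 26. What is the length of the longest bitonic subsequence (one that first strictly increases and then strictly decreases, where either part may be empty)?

8

inc[i] = longest strictly increasing subsequence ending at i; dec[i] = longest strictly decreasing subsequence starting at i:
i:      1  2  3  4  5  6  7  8  9 10 11 12 13 14 15 16
a[i]:  16 19 20 10  7 14 24 23 11 15 28 32 18 27 22 26
inc:    1  2  3  1  1  2  4  4  2  3  5  6  4  5  5  6
dec:    3  3  3  2  1  2  3  2  1  1  3  3  1  2  1  1
Best peak at i=12 (value 32): inc=6, dec=3, length 6+3−1 = 8.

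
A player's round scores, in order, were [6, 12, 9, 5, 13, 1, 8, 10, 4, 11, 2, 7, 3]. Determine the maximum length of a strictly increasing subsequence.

Track the smallest tail for each achievable length (strict):
6 → extends → [6]
12 → extends → [6, 12]
9 → replaces 12 → [6, 9]
5 → replaces 6 → [5, 9]
13 → extends → [5, 9, 13]
1 → replaces 5 → [1, 9, 13]
8 → replaces 9 → [1, 8, 13]
10 → replaces 13 → [1, 8, 10]
4 → replaces 8 → [1, 4, 10]
11 → extends → [1, 4, 10, 11]
2 → replaces 4 → [1, 2, 10, 11]
7 → replaces 10 → [1, 2, 7, 11]
3 → replaces 7 → [1, 2, 3, 11]
Four tails, so the longest strictly increasing subsequence has length 4 (e.g. 6, 9, 10, 11).

4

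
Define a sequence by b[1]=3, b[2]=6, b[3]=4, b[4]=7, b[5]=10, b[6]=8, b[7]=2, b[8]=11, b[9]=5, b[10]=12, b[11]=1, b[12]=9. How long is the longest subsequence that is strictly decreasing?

Let dp[i] be the longest strictly decreasing subsequence ending at i:
i:      1  2  3  4  5  6  7  8  9 10 11 12
b[i]:   3  6  4  7 10  8  2 11  5 12  1  9
dp:     1  1  2  1  1  2  3  1  3  1  4  2
Maximum is 4.

4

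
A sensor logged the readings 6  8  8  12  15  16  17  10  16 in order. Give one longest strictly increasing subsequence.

Patience tails give the LIS length; then backtrack through the dp parents:
6 → extends → [6]
8 → extends → [6, 8]
8 → already a tail → [6, 8]
12 → extends → [6, 8, 12]
15 → extends → [6, 8, 12, 15]
16 → extends → [6, 8, 12, 15, 16]
17 → extends → [6, 8, 12, 15, 16, 17]
10 → replaces 12 → [6, 8, 10, 15, 16, 17]
16 → already a tail → [6, 8, 10, 15, 16, 17]
Length 6; one witness is 6, 8, 12, 15, 16, 17.

6, 8, 12, 15, 16, 17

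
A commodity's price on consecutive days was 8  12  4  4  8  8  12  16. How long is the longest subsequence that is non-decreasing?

Track the smallest tail for each achievable length (allowing ties):
8 → extends → [8]
12 → extends → [8, 12]
4 → replaces 8 → [4, 12]
4 → replaces 12 → [4, 4]
8 → extends → [4, 4, 8]
8 → extends → [4, 4, 8, 8]
12 → extends → [4, 4, 8, 8, 12]
16 → extends → [4, 4, 8, 8, 12, 16]
Six tails, so the longest non-decreasing subsequence has length 6 (e.g. 4, 4, 8, 8, 12, 16).

6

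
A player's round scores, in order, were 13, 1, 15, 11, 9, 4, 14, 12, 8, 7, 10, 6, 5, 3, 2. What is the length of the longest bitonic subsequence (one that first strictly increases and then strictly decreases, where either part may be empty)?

10

inc[i] = longest strictly increasing subsequence ending at i; dec[i] = longest strictly decreasing subsequence starting at i:
i:      1  2  3  4  5  6  7  8  9 10 11 12 13 14 15
a[i]:  13  1 15 11  9  4 14 12  8  7 10  6  5  3  2
inc:    1  1  2  2  2  2  3  3  3  3  4  3  3  2  2
dec:    9  1  9  8  7  3  8  7  6  5  5  4  3  2  1
Best peak at i=3 (value 15): inc=2, dec=9, length 2+9−1 = 10.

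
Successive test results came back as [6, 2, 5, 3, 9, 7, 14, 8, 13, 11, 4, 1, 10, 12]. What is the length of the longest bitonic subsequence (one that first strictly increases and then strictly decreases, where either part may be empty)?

inc[i] = longest strictly increasing subsequence ending at i; dec[i] = longest strictly decreasing subsequence starting at i:
i:      1  2  3  4  5  6  7  8  9 10 11 12 13 14
a[i]:   6  2  5  3  9  7 14  8 13 11  4  1 10 12
inc:    1  1  2  2  3  3  4  4  5  5  3  1  5  6
dec:    4  2  3  2  4  3  5  3  4  3  2  1  1  1
Best peak at i=7 (value 14): inc=4, dec=5, length 4+5−1 = 8.

8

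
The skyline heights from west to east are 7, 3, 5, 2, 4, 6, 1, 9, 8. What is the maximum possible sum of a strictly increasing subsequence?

23

Let S[i] be the best sum of a strictly increasing subsequence ending at i:
i:      1  2  3  4  5  6  7  8  9
a[i]:   7  3  5  2  4  6  1  9  8
S:      7  3  8  2  7 14  1 23 22
Maximum is 23 (e.g. 3 + 5 + 6 + 9).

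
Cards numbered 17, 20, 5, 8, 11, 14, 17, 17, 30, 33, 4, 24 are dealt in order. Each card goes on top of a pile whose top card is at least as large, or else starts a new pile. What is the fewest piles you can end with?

Place each on the leftmost legal pile:
17 → new pile 1 (tops now [17])
20 → new pile 2 (tops now [17, 20])
5 → pile 1 (tops now [5, 20])
8 → pile 2 (tops now [5, 8])
11 → new pile 3 (tops now [5, 8, 11])
14 → new pile 4 (tops now [5, 8, 11, 14])
17 → new pile 5 (tops now [5, 8, 11, 14, 17])
17 → pile 5 (tops now [5, 8, 11, 14, 17])
30 → new pile 6 (tops now [5, 8, 11, 14, 17, 30])
33 → new pile 7 (tops now [5, 8, 11, 14, 17, 30, 33])
4 → pile 1 (tops now [4, 8, 11, 14, 17, 30, 33])
24 → pile 6 (tops now [4, 8, 11, 14, 17, 24, 33])
Seven piles.

7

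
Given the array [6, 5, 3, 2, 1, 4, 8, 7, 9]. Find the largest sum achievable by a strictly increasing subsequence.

24

Let S[i] be the best sum of a strictly increasing subsequence ending at i:
i:      1  2  3  4  5  6  7  8  9
a[i]:   6  5  3  2  1  4  8  7  9
S:      6  5  3  2  1  7 15 14 24
Maximum is 24 (e.g. 3 + 4 + 8 + 9).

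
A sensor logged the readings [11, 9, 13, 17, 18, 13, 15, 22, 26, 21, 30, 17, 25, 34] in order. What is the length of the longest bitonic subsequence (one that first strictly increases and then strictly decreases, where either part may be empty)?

inc[i] = longest strictly increasing subsequence ending at i; dec[i] = longest strictly decreasing subsequence starting at i:
i:      1  2  3  4  5  6  7  8  9 10 11 12 13 14
a[i]:  11  9 13 17 18 13 15 22 26 21 30 17 25 34
inc:    1  1  2  3  4  2  3  5  6  5  7  4  6  8
dec:    2  1  1  2  2  1  1  3  3  2  2  1  1  1
Best peak at i=9 (value 26): inc=6, dec=3, length 6+3−1 = 8.

8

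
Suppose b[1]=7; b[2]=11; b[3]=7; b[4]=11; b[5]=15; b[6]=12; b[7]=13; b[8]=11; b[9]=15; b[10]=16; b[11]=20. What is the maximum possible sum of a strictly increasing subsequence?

Let S[i] be the best sum of a strictly increasing subsequence ending at i:
i:      1  2  3  4  5  6  7  8  9 10 11
b[i]:   7 11  7 11 15 12 13 11 15 16 20
S:      7 18  7 18 33 30 43 18 58 74 94
Maximum is 94 (e.g. 7 + 11 + 12 + 13 + 15 + 16 + 20).

94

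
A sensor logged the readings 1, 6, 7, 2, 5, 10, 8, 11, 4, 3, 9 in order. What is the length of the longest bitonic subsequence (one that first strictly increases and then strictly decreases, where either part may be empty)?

inc[i] = longest strictly increasing subsequence ending at i; dec[i] = longest strictly decreasing subsequence starting at i:
i:      1  2  3  4  5  6  7  8  9 10 11
a[i]:   1  6  7  2  5 10  8 11  4  3  9
inc:    1  2  3  2  3  4  4  5  3  3  5
dec:    1  4  4  1  3  4  3  3  2  1  1
Best peak at i=6 (value 10): inc=4, dec=4, length 4+4−1 = 7.

7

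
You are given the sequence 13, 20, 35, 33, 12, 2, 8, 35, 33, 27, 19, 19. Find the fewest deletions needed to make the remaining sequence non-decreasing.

8

Fewest deletions = n − (longest non-decreasing subsequence).
Patience tails:
13 → extends → [13]
20 → extends → [13, 20]
35 → extends → [13, 20, 35]
33 → replaces 35 → [13, 20, 33]
12 → replaces 13 → [12, 20, 33]
2 → replaces 12 → [2, 20, 33]
8 → replaces 20 → [2, 8, 33]
35 → extends → [2, 8, 33, 35]
33 → replaces 35 → [2, 8, 33, 33]
27 → replaces 33 → [2, 8, 27, 33]
19 → replaces 27 → [2, 8, 19, 33]
19 → replaces 33 → [2, 8, 19, 19]
Longest non-decreasing subsequence has length 4, so deletions = 12 − 4 = 8.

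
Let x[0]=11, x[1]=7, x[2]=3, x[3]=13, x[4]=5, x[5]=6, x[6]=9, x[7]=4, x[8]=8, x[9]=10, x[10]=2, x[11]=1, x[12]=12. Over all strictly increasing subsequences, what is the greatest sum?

45

Let S[i] be the best sum of a strictly increasing subsequence ending at i:
i:      0  1  2  3  4  5  6  7  8  9 10 11 12
x[i]:  11  7  3 13  5  6  9  4  8 10  2  1 12
S:     11  7  3 24  8 14 23  7 22 33  2  1 45
Maximum is 45 (e.g. 3 + 5 + 6 + 9 + 10 + 12).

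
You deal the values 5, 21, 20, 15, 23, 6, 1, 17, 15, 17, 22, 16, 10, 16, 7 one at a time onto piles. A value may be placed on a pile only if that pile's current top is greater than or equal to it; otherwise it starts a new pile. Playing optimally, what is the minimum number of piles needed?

5

Place each on the leftmost legal pile:
5 → new pile 1 (tops now [5])
21 → new pile 2 (tops now [5, 21])
20 → pile 2 (tops now [5, 20])
15 → pile 2 (tops now [5, 15])
23 → new pile 3 (tops now [5, 15, 23])
6 → pile 2 (tops now [5, 6, 23])
1 → pile 1 (tops now [1, 6, 23])
17 → pile 3 (tops now [1, 6, 17])
15 → pile 3 (tops now [1, 6, 15])
17 → new pile 4 (tops now [1, 6, 15, 17])
22 → new pile 5 (tops now [1, 6, 15, 17, 22])
16 → pile 4 (tops now [1, 6, 15, 16, 22])
10 → pile 3 (tops now [1, 6, 10, 16, 22])
16 → pile 4 (tops now [1, 6, 10, 16, 22])
7 → pile 3 (tops now [1, 6, 7, 16, 22])
Five piles.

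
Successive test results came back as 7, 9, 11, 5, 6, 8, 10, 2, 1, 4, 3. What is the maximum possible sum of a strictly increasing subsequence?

29

Let S[i] be the best sum of a strictly increasing subsequence ending at i:
i:      1  2  3  4  5  6  7  8  9 10 11
a[i]:   7  9 11  5  6  8 10  2  1  4  3
S:      7 16 27  5 11 19 29  2  1  6  5
Maximum is 29 (e.g. 5 + 6 + 8 + 10).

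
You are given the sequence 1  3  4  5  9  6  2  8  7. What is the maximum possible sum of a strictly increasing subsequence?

Let S[i] be the best sum of a strictly increasing subsequence ending at i:
i:      1  2  3  4  5  6  7  8  9
a[i]:   1  3  4  5  9  6  2  8  7
S:      1  4  8 13 22 19  3 27 26
Maximum is 27 (e.g. 1 + 3 + 4 + 5 + 6 + 8).

27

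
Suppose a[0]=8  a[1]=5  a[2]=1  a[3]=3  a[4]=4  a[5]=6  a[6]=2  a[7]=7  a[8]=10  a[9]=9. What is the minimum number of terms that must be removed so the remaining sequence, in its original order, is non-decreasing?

Fewest deletions = n − (longest non-decreasing subsequence).
i:      0  1  2  3  4  5  6  7  8  9
a[i]:   8  5  1  3  4  6  2  7 10  9
dp:     1  1  1  2  3  4  2  5  6  6
max dp = 6, so deletions = 10 − 6 = 4.

4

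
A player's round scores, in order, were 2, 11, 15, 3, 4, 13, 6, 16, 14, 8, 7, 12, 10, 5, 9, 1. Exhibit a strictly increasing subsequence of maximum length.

2, 3, 4, 6, 8, 12

Patience tails give the LIS length; then backtrack through the dp parents:
2 → extends → [2]
11 → extends → [2, 11]
15 → extends → [2, 11, 15]
3 → replaces 11 → [2, 3, 15]
4 → replaces 15 → [2, 3, 4]
13 → extends → [2, 3, 4, 13]
6 → replaces 13 → [2, 3, 4, 6]
16 → extends → [2, 3, 4, 6, 16]
14 → replaces 16 → [2, 3, 4, 6, 14]
8 → replaces 14 → [2, 3, 4, 6, 8]
7 → replaces 8 → [2, 3, 4, 6, 7]
12 → extends → [2, 3, 4, 6, 7, 12]
10 → replaces 12 → [2, 3, 4, 6, 7, 10]
5 → replaces 6 → [2, 3, 4, 5, 7, 10]
9 → replaces 10 → [2, 3, 4, 5, 7, 9]
1 → replaces 2 → [1, 3, 4, 5, 7, 9]
Length 6; one witness is 2, 3, 4, 6, 8, 12.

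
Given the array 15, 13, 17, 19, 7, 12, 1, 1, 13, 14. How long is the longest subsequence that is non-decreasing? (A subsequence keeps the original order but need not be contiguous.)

Track the smallest tail for each achievable length (allowing ties):
15 → extends → [15]
13 → replaces 15 → [13]
17 → extends → [13, 17]
19 → extends → [13, 17, 19]
7 → replaces 13 → [7, 17, 19]
12 → replaces 17 → [7, 12, 19]
1 → replaces 7 → [1, 12, 19]
1 → replaces 12 → [1, 1, 19]
13 → replaces 19 → [1, 1, 13]
14 → extends → [1, 1, 13, 14]
Four tails, so the longest non-decreasing subsequence has length 4 (e.g. 7, 12, 13, 14).

4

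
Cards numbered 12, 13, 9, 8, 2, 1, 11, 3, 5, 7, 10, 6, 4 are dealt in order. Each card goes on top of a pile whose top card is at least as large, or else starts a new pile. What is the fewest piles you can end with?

5

The minimum number of non-increasing subsequences covering a sequence equals the length of its longest strictly increasing subsequence.
LIS length is 5 (e.g. 2, 3, 5, 7, 10), so 5 piles are needed.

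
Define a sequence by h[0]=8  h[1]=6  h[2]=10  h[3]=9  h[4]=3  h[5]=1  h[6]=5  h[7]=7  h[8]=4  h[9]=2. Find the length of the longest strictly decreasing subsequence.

5

Negate each value so 'decreasing' becomes 'increasing', then run patience tails on the negated sequence:
-8 → extends → [-8]
-6 → extends → [-8, -6]
-10 → replaces -8 → [-10, -6]
-9 → replaces -6 → [-10, -9]
-3 → extends → [-10, -9, -3]
-1 → extends → [-10, -9, -3, -1]
-5 → replaces -3 → [-10, -9, -5, -1]
-7 → replaces -5 → [-10, -9, -7, -1]
-4 → replaces -1 → [-10, -9, -7, -4]
-2 → extends → [-10, -9, -7, -4, -2]
Five tails, so the longest strictly decreasing subsequence of the original has length 5.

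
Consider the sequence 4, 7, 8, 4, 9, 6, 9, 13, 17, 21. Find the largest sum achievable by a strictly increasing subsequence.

79

Let S[i] be the best sum of a strictly increasing subsequence ending at i:
i:      1  2  3  4  5  6  7  8  9 10
a[i]:   4  7  8  4  9  6  9 13 17 21
S:      4 11 19  4 28 10 28 41 58 79
Maximum is 79 (e.g. 4 + 7 + 8 + 9 + 13 + 17 + 21).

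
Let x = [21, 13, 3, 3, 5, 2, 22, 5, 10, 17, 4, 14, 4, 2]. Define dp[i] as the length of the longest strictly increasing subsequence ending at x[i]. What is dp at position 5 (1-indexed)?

dp[i] = 1 + max{dp[j] : j<i, x[j]<x[i]} (or 1 if no such j):
i:      1  2  3  4  5  6  7  8  9 10 11 12 13 14
x[i]:  21 13  3  3  5  2 22  5 10 17  4 14  4  2
dp:     1  1  1  1  2  1  3  2  3  4  2  4  2  1
At index 5 the value is 2.

2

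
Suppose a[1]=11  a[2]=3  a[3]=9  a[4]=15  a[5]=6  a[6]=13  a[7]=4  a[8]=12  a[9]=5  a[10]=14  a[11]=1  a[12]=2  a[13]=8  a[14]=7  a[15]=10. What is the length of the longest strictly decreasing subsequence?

5

Let dp[i] be the longest strictly decreasing subsequence ending at i:
i:      1  2  3  4  5  6  7  8  9 10 11 12 13 14 15
a[i]:  11  3  9 15  6 13  4 12  5 14  1  2  8  7 10
dp:     1  2  2  1  3  2  4  3  4  2  5  5  4  5  4
Maximum is 5.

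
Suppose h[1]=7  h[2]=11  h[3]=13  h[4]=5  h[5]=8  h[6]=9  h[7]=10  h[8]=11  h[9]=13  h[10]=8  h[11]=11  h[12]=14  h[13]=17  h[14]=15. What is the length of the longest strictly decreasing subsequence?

Let dp[i] be the longest strictly decreasing subsequence ending at i:
i:      1  2  3  4  5  6  7  8  9 10 11 12 13 14
h[i]:   7 11 13  5  8  9 10 11 13  8 11 14 17 15
dp:     1  1  1  2  2  2  2  2  1  3  2  1  1  2
Maximum is 3.

3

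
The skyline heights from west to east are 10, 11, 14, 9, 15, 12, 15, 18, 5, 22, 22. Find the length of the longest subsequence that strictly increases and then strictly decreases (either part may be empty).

inc[i] = longest strictly increasing subsequence ending at i; dec[i] = longest strictly decreasing subsequence starting at i:
i:      1  2  3  4  5  6  7  8  9 10 11
a[i]:  10 11 14  9 15 12 15 18  5 22 22
inc:    1  2  3  1  4  3  4  5  1  6  6
dec:    3  3  3  2  3  2  2  2  1  1  1
Best peak at i=5 (value 15): inc=4, dec=3, length 4+3−1 = 6.

6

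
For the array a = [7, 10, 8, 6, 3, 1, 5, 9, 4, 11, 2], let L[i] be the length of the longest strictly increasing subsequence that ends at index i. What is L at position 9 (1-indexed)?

2

dp[i] = 1 + max{dp[j] : j<i, a[j]<a[i]} (or 1 if no such j):
i:      1  2  3  4  5  6  7  8  9 10 11
a[i]:   7 10  8  6  3  1  5  9  4 11  2
dp:     1  2  2  1  1  1  2  3  2  4  2
At index 9 the value is 2.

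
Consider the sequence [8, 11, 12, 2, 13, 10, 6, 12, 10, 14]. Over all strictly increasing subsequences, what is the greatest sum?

Let S[i] be the best sum of a strictly increasing subsequence ending at i:
i:      1  2  3  4  5  6  7  8  9 10
a[i]:   8 11 12  2 13 10  6 12 10 14
S:      8 19 31  2 44 18  8 31 18 58
Maximum is 58 (e.g. 8 + 11 + 12 + 13 + 14).

58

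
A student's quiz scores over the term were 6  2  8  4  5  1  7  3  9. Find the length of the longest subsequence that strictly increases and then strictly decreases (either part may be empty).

5

inc[i] = longest strictly increasing subsequence ending at i; dec[i] = longest strictly decreasing subsequence starting at i:
i:     1 2 3 4 5 6 7 8 9
a[i]:  6 2 8 4 5 1 7 3 9
inc:   1 1 2 2 3 1 4 2 5
dec:   3 2 3 2 2 1 2 1 1
Best peak at i=7 (value 7): inc=4, dec=2, length 4+2−1 = 5.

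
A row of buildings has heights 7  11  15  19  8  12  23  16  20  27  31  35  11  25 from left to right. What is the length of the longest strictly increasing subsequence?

8

Let dp[i] be the length of the longest such subsequence ending at index i:
i:      1  2  3  4  5  6  7  8  9 10 11 12 13 14
a[i]:   7 11 15 19  8 12 23 16 20 27 31 35 11 25
dp:     1  2  3  4  2  3  5  4  5  6  7  8  3  6
Maximum dp value is 8.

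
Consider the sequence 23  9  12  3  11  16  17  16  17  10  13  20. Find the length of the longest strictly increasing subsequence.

5

Let dp[i] be the length of the longest such subsequence ending at index i:
i:      1  2  3  4  5  6  7  8  9 10 11 12
a[i]:  23  9 12  3 11 16 17 16 17 10 13 20
dp:     1  1  2  1  2  3  4  3  4  2  3  5
Maximum dp value is 5.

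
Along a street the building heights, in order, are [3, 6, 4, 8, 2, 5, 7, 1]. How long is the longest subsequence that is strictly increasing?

4

Track the smallest tail for each achievable length (strict):
3 → extends → [3]
6 → extends → [3, 6]
4 → replaces 6 → [3, 4]
8 → extends → [3, 4, 8]
2 → replaces 3 → [2, 4, 8]
5 → replaces 8 → [2, 4, 5]
7 → extends → [2, 4, 5, 7]
1 → replaces 2 → [1, 4, 5, 7]
Four tails, so the longest strictly increasing subsequence has length 4 (e.g. 3, 4, 5, 7).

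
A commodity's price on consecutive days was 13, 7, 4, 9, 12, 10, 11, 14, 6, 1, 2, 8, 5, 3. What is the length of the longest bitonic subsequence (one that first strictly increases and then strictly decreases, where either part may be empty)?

inc[i] = longest strictly increasing subsequence ending at i; dec[i] = longest strictly decreasing subsequence starting at i:
i:      1  2  3  4  5  6  7  8  9 10 11 12 13 14
a[i]:  13  7  4  9 12 10 11 14  6  1  2  8  5  3
inc:    1  1  1  2  3  3  4  5  2  1  2  3  3  3
dec:    6  4  2  4  5  4  4  4  3  1  1  3  2  1
Best peak at i=8 (value 14): inc=5, dec=4, length 5+4−1 = 8.

8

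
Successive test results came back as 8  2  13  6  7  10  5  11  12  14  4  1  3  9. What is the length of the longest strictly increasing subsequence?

Let dp[i] be the length of the longest such subsequence ending at index i:
i:      1  2  3  4  5  6  7  8  9 10 11 12 13 14
a[i]:   8  2 13  6  7 10  5 11 12 14  4  1  3  9
dp:     1  1  2  2  3  4  2  5  6  7  2  1  2  4
Maximum dp value is 7.

7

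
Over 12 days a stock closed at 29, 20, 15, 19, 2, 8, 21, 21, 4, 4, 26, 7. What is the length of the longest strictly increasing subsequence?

Track the smallest tail for each achievable length (strict):
29 → extends → [29]
20 → replaces 29 → [20]
15 → replaces 20 → [15]
19 → extends → [15, 19]
2 → replaces 15 → [2, 19]
8 → replaces 19 → [2, 8]
21 → extends → [2, 8, 21]
21 → already a tail → [2, 8, 21]
4 → replaces 8 → [2, 4, 21]
4 → already a tail → [2, 4, 21]
26 → extends → [2, 4, 21, 26]
7 → replaces 21 → [2, 4, 7, 26]
Four tails, so the longest strictly increasing subsequence has length 4 (e.g. 15, 19, 21, 26).

4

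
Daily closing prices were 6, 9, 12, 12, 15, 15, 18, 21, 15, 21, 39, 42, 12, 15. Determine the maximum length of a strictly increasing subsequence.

Track the smallest tail for each achievable length (strict):
6 → extends → [6]
9 → extends → [6, 9]
12 → extends → [6, 9, 12]
12 → already a tail → [6, 9, 12]
15 → extends → [6, 9, 12, 15]
15 → already a tail → [6, 9, 12, 15]
18 → extends → [6, 9, 12, 15, 18]
21 → extends → [6, 9, 12, 15, 18, 21]
15 → already a tail → [6, 9, 12, 15, 18, 21]
21 → already a tail → [6, 9, 12, 15, 18, 21]
39 → extends → [6, 9, 12, 15, 18, 21, 39]
42 → extends → [6, 9, 12, 15, 18, 21, 39, 42]
12 → already a tail → [6, 9, 12, 15, 18, 21, 39, 42]
15 → already a tail → [6, 9, 12, 15, 18, 21, 39, 42]
Eight tails, so the longest strictly increasing subsequence has length 8 (e.g. 6, 9, 12, 15, 18, 21, 39, 42).

8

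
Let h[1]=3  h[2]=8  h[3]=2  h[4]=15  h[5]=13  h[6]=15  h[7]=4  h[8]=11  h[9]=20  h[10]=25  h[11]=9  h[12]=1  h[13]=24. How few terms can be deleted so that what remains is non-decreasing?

Fewest deletions = n − (longest non-decreasing subsequence).
i:      1  2  3  4  5  6  7  8  9 10 11 12 13
h[i]:   3  8  2 15 13 15  4 11 20 25  9  1 24
dp:     1  2  1  3  3  4  2  3  5  6  3  1  6
max dp = 6, so deletions = 13 − 6 = 7.

7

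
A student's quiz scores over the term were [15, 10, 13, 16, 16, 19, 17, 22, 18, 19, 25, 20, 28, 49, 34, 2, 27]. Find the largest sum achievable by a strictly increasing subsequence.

Let S[i] be the best sum of a strictly increasing subsequence ending at i:
i:       1   2   3   4   5   6   7   8   9  10  11  12  13  14  15  16  17
a[i]:   15  10  13  16  16  19  17  22  18  19  25  20  28  49  34   2  27
S:      15  10  23  39  39  58  56  80  74  93 118 113 146 195 180   2 145
Maximum is 195 (e.g. 10 + 13 + 16 + 17 + 18 + 19 + 25 + 28 + 49).

195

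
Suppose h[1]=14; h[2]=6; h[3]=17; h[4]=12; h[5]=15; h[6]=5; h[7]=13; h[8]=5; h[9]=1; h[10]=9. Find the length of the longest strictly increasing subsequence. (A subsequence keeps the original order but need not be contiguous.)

3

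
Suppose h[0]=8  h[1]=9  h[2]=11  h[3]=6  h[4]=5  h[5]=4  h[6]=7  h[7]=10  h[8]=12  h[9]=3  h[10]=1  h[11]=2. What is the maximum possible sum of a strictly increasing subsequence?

Let S[i] be the best sum of a strictly increasing subsequence ending at i:
i:      0  1  2  3  4  5  6  7  8  9 10 11
h[i]:   8  9 11  6  5  4  7 10 12  3  1  2
S:      8 17 28  6  5  4 13 27 40  3  1  3
Maximum is 40 (e.g. 8 + 9 + 11 + 12).

40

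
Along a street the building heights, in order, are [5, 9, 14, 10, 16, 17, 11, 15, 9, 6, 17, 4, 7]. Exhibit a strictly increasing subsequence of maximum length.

Patience tails give the LIS length; then backtrack through the dp parents:
5 → extends → [5]
9 → extends → [5, 9]
14 → extends → [5, 9, 14]
10 → replaces 14 → [5, 9, 10]
16 → extends → [5, 9, 10, 16]
17 → extends → [5, 9, 10, 16, 17]
11 → replaces 16 → [5, 9, 10, 11, 17]
15 → replaces 17 → [5, 9, 10, 11, 15]
9 → already a tail → [5, 9, 10, 11, 15]
6 → replaces 9 → [5, 6, 10, 11, 15]
17 → extends → [5, 6, 10, 11, 15, 17]
4 → replaces 5 → [4, 6, 10, 11, 15, 17]
7 → replaces 10 → [4, 6, 7, 11, 15, 17]
Length 6; one witness is 5, 9, 10, 11, 15, 17.

5, 9, 10, 11, 15, 17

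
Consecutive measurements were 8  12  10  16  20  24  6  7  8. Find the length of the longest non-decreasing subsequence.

5

Track the smallest tail for each achievable length (allowing ties):
8 → extends → [8]
12 → extends → [8, 12]
10 → replaces 12 → [8, 10]
16 → extends → [8, 10, 16]
20 → extends → [8, 10, 16, 20]
24 → extends → [8, 10, 16, 20, 24]
6 → replaces 8 → [6, 10, 16, 20, 24]
7 → replaces 10 → [6, 7, 16, 20, 24]
8 → replaces 16 → [6, 7, 8, 20, 24]
Five tails, so the longest non-decreasing subsequence has length 5 (e.g. 8, 12, 16, 20, 24).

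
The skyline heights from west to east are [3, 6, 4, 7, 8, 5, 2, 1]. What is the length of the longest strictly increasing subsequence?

Track the smallest tail for each achievable length (strict):
3 → extends → [3]
6 → extends → [3, 6]
4 → replaces 6 → [3, 4]
7 → extends → [3, 4, 7]
8 → extends → [3, 4, 7, 8]
5 → replaces 7 → [3, 4, 5, 8]
2 → replaces 3 → [2, 4, 5, 8]
1 → replaces 2 → [1, 4, 5, 8]
Four tails, so the longest strictly increasing subsequence has length 4 (e.g. 3, 6, 7, 8).

4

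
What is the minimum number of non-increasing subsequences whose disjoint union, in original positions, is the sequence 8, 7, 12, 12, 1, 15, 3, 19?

4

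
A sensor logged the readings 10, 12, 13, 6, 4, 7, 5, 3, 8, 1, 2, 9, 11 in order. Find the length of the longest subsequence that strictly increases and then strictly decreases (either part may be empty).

7

inc[i] = longest strictly increasing subsequence ending at i; dec[i] = longest strictly decreasing subsequence starting at i:
i:      1  2  3  4  5  6  7  8  9 10 11 12 13
a[i]:  10 12 13  6  4  7  5  3  8  1  2  9 11
inc:    1  2  3  1  1  2  2  1  3  1  2  4  5
dec:    5  5  5  4  3  4  3  2  2  1  1  1  1
Best peak at i=3 (value 13): inc=3, dec=5, length 3+5−1 = 7.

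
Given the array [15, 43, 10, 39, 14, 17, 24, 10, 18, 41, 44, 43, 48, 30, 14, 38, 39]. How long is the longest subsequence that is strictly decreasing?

Let dp[i] be the longest strictly decreasing subsequence ending at i:
i:      1  2  3  4  5  6  7  8  9 10 11 12 13 14 15 16 17
a[i]:  15 43 10 39 14 17 24 10 18 41 44 43 48 30 14 38 39
dp:     1  1  2  2  3  3  3  4  4  2  1  2  1  3  5  3  3
Maximum is 5.

5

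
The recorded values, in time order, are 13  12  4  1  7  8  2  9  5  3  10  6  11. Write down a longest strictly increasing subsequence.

4, 7, 8, 9, 10, 11

Patience tails give the LIS length; then backtrack through the dp parents:
13 → extends → [13]
12 → replaces 13 → [12]
4 → replaces 12 → [4]
1 → replaces 4 → [1]
7 → extends → [1, 7]
8 → extends → [1, 7, 8]
2 → replaces 7 → [1, 2, 8]
9 → extends → [1, 2, 8, 9]
5 → replaces 8 → [1, 2, 5, 9]
3 → replaces 5 → [1, 2, 3, 9]
10 → extends → [1, 2, 3, 9, 10]
6 → replaces 9 → [1, 2, 3, 6, 10]
11 → extends → [1, 2, 3, 6, 10, 11]
Length 6; one witness is 4, 7, 8, 9, 10, 11.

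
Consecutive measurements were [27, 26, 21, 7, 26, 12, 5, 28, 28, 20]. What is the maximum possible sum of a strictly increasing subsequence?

75

Let S[i] be the best sum of a strictly increasing subsequence ending at i:
i:      1  2  3  4  5  6  7  8  9 10
a[i]:  27 26 21  7 26 12  5 28 28 20
S:     27 26 21  7 47 19  5 75 75 39
Maximum is 75 (e.g. 21 + 26 + 28).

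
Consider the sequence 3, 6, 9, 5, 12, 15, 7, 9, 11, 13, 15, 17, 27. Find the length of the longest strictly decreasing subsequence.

2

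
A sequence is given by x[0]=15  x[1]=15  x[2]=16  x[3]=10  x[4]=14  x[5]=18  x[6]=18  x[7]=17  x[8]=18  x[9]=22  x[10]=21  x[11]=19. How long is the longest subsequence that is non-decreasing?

7

Track the smallest tail for each achievable length (allowing ties):
15 → extends → [15]
15 → extends → [15, 15]
16 → extends → [15, 15, 16]
10 → replaces 15 → [10, 15, 16]
14 → replaces 15 → [10, 14, 16]
18 → extends → [10, 14, 16, 18]
18 → extends → [10, 14, 16, 18, 18]
17 → replaces 18 → [10, 14, 16, 17, 18]
18 → extends → [10, 14, 16, 17, 18, 18]
22 → extends → [10, 14, 16, 17, 18, 18, 22]
21 → replaces 22 → [10, 14, 16, 17, 18, 18, 21]
19 → replaces 21 → [10, 14, 16, 17, 18, 18, 19]
Seven tails, so the longest non-decreasing subsequence has length 7 (e.g. 15, 15, 16, 18, 18, 18, 22).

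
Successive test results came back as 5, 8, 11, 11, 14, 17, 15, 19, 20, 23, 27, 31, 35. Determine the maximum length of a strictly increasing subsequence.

Let dp[i] be the length of the longest such subsequence ending at index i:
i:      1  2  3  4  5  6  7  8  9 10 11 12 13
a[i]:   5  8 11 11 14 17 15 19 20 23 27 31 35
dp:     1  2  3  3  4  5  5  6  7  8  9 10 11
Maximum dp value is 11.

11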